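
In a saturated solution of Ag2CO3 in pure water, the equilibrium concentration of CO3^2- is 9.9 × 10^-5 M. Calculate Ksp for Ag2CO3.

Ag2CO3(s) ⇌ 2 Ag^+(aq) + CO3^2-(aq)
Stoichiometry gives [Ag^+] = (2/1)[CO3^2-] = 1.98 x 10^-4 M.
Ksp = [Ag^+]^2[CO3^2-]
Ksp = (1.98 x 10^-4)^2 × 9.9 x 10^-5 = 3.9 x 10^-12

Ksp ≈ 3.9e-12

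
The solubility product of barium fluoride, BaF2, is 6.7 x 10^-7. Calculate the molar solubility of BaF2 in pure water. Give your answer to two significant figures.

BaF2(s) ⇌ Ba^2+(aq) + 2 F^-(aq)
Ksp = [Ba^2+][F^-]^2
With molar solubility s: [Ba^2+] = s, [F^-] = 2s.
Ksp = s(2s)^2 = 4s^3
Solving, s = (6.7 x 10^-7/4)^(1/3) = 5.5 × 10^-3 M

5.5e-3 M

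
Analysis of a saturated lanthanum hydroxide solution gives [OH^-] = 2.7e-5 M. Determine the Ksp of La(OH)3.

La(OH)3(s) <=> La^3+(aq) + 3 OH^-(aq)
Stoichiometry gives [La^3+] = (1/3)[OH^-] = 9.00 × 10^-6 M.
Ksp = [La^3+][OH^-]^3
Ksp = 9.00 × 10^-6 × (2.7 x 10^-5)^3 = 1.8 × 10^-19

Ksp = 1.8e-19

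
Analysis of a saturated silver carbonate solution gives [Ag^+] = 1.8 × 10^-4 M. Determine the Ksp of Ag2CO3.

Ag2CO3(s) ⇌ 2 Ag^+ + CO3^2-
Stoichiometry gives [CO3^2-] = (1/2)[Ag^+] = 9.00 × 10^-5 M.
Ksp = [Ag^+]^2[CO3^2-]
Ksp = (1.8 x 10^-4)^2 × 9.00 × 10^-5 = 2.9 x 10^-12

Ksp = 2.9 x 10^-12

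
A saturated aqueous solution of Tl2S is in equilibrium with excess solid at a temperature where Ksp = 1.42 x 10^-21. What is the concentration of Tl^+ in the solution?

[Tl^+] ≈ 1.42 × 10^-7 M

Tl2S(s) <=> 2 Tl^+ + S^2-
Ksp = [Tl^+]^2[S^2-]
For each mole of Tl2S that dissolves: [Tl^+] = 2s, [S^2-] = s.
Ksp = (2s)^2s = 4s^3
s = (1.42 x 10^-21 / 4)^(1/3) = 7.081 × 10^-8 M
[Tl^+] = 2s = 1.42 × 10^-7 M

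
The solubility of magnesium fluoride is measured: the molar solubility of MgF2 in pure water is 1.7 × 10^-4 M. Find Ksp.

2.0 × 10^-11

MgF2(s) <=> Mg^2+(aq) + 2 F^-(aq)
With molar solubility s: [Mg^2+] = s, [F^-] = 2s.
Ksp = [Mg^2+][F^-]^2
So Ksp = s × (2s)^2 = 4s^3
With s = 1.7 x 10^-4: Ksp = 2.0 x 10^-11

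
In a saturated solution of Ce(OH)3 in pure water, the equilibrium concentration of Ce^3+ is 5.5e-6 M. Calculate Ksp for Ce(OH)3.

Ksp ≈ 2.5 x 10^-20

Ce(OH)3(s) ⇌ Ce^3+(aq) + 3 OH^-(aq)
Stoichiometry gives [OH^-] = (3/1)[Ce^3+] = 1.65 × 10^-5 M.
Ksp = [Ce^3+][OH^-]^3
Ksp = 5.5 × 10^-6 × (1.65 × 10^-5)^3 = 2.5 x 10^-20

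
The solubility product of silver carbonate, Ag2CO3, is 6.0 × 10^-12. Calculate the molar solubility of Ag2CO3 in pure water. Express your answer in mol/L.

Ag2CO3(s) <=> 2 Ag^+(aq) + CO3^2-(aq)
Ksp = [Ag^+]^2[CO3^2-]
If s mol/L of Ag2CO3 dissolves, [Ag^+] = 2s and [CO3^2-] = s.
Ksp = (2s)^2s = 4s^3
s^3 = 6.0 × 10^-12 / 4, so s = 1.1 x 10^-4 M

1.1 x 10^-4 M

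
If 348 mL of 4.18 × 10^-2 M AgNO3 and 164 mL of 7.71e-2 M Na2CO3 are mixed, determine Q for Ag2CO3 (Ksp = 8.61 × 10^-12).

Total volume = 348 + 164 = 512 mL.
[Ag^+] = 4.18 x 10^-2 × (348/512) = 2.841 x 10^-2 M
[CO3^2-] = 7.71 × 10^-2 × (164/512) = 2.470 × 10^-2 M
Ag2CO3(s) ⇌ 2 Ag^+ + CO3^2-, so Q = [Ag^+]^2[CO3^2-]
Q = (2.841 x 10^-2)^2(2.470 × 10^-2) = 1.99 × 10^-5
Q > Ksp, so Ag2CO3 will precipitate.

1.99e-5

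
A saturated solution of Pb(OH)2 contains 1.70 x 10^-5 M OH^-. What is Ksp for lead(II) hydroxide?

Pb(OH)2(s) ⇌ Pb^2+(aq) + 2 OH^-(aq)
Stoichiometry gives [Pb^2+] = (1/2)[OH^-] = 8.500 × 10^-6 M.
Ksp = [Pb^2+][OH^-]^2
Ksp = 8.500 × 10^-6 × (1.70 × 10^-5)^2 = 2.46 × 10^-15

Ksp = 2.46e-15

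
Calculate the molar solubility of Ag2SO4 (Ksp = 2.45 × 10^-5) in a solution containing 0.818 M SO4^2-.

Ag2SO4(s) ⇌ 2 Ag^+(aq) + SO4^2-(aq)
Ksp = [Ag^+]^2[SO4^2-]
Let s be the molar solubility in this solution. [Ag^+] = 2s, [SO4^2-] = 0.818 + s ≈ 0.818 (common-ion effect: SO4^2- is already 0.818 M).
Ksp ≈ (2s)^2 × 0.818
s = 2.74 x 10^-3 M
Check: s = 2.7 × 10^-3 ≪ 0.818, so the approximation is valid.

s = 2.74 x 10^-3 M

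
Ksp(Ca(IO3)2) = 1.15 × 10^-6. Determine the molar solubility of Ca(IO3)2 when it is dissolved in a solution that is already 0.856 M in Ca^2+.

Ca(IO3)2(s) <=> Ca^2+ + 2 IO3^-
Ksp = [Ca^2+][IO3^-]^2
Let s = moles of Ca(IO3)2 that dissolve per litre. [Ca^2+] = 0.856 + s ≈ 0.856, [IO3^-] = 2s (since the Ca^2+ already present dominates).
Ksp ≈ 0.856 × (2s)^2
s = 5.80 × 10^-4 M
Check: s = 5.8 × 10^-4 ≪ 0.856, so the approximation is valid.

5.80 × 10^-4 M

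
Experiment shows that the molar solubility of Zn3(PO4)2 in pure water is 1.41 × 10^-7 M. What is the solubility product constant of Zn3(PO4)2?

6.02 × 10^-33

Zn3(PO4)2(s) ⇌ 3 Zn^2+(aq) + 2 PO4^3-(aq)
For each mole of Zn3(PO4)2 that dissolves: [Zn^2+] = 3s, [PO4^3-] = 2s.
Ksp = [Zn^2+]^3[PO4^3-]^2
Ksp = (3s)^3(2s)^2 = 108s^5
Ksp = 108 × (1.41 × 10^-7)^5 = 6.02 x 10^-33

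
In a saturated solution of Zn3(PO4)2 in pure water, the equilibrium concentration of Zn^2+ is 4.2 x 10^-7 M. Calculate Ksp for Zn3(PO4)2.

Zn3(PO4)2(s) ⇌ 3 Zn^2+(aq) + 2 PO4^3-(aq)
Stoichiometry gives [PO4^3-] = (2/3)[Zn^2+] = 2.80 × 10^-7 M.
Ksp = [Zn^2+]^3[PO4^3-]^2
Ksp = (4.2 × 10^-7)^3 × (2.80 × 10^-7)^2 = 5.8 × 10^-33

Ksp = 5.8e-33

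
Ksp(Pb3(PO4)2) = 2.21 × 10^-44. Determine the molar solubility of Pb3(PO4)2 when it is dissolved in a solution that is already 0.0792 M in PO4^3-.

s = 5.07 x 10^-15 M

Pb3(PO4)2(s) ⇌ 3 Pb^2+ + 2 PO4^3-
Ksp = [Pb^2+]^3[PO4^3-]^2
If s mol/L dissolves here, [Pb^2+] = 3s, [PO4^3-] = 0.0792 + 2s ≈ 0.0792 (since the PO4^3- already present dominates).
Ksp ≈ (3s)^3 × (0.0792)^2
s = 5.07 x 10^-15 M
Check: 2s = 1.0 x 10^-14 ≪ 0.0792, so the approximation is valid.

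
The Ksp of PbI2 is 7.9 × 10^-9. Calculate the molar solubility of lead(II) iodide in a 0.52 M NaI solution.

s ≈ 2.9 × 10^-8 M

PbI2(s) ⇌ Pb^2+ + 2 I^-
Ksp = [Pb^2+][I^-]^2
Let s = moles of PbI2 that dissolve per litre. [Pb^2+] = s, [I^-] = 0.52 + 2s ≈ 0.52 (Ksp is small, so little additional dissolves).
Ksp ≈ s × (0.52)^2
s = 2.9 x 10^-8 M
Check: 2s = 5.8 x 10^-8 ≪ 0.52, so the approximation is valid.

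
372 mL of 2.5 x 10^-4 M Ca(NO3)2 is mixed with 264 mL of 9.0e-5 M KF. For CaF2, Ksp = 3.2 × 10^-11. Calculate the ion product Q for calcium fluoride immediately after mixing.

Total volume = 372 + 264 = 636 mL.
[Ca^2+] = 2.5 x 10^-4 × (372/636) = 1.46 × 10^-4 M
[F^-] = 9.0 × 10^-5 × (264/636) = 3.74 x 10^-5 M
CaF2(s) <=> Ca^2+(aq) + 2 F^-(aq), so Q = [Ca^2+][F^-]^2
Q = (1.46 × 10^-4)(3.74 × 10^-5)^2 = 2.0 × 10^-13
Q < Ksp, so no precipitate of CaF2 forms.

Q ≈ 2.0 × 10^-13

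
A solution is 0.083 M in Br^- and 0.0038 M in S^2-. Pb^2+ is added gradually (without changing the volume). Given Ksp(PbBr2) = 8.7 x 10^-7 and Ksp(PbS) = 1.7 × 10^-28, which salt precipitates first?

PbS

Precipitation of each salt starts when its ion product equals its Ksp.
For PbBr2: 8.7 x 10^-7 = (0.083)^2 × [Pb^2+]  ⇒  [Pb^2+] = 1.3 x 10^-4 M.
For PbS: 1.7 × 10^-28 = 0.0038 × [Pb^2+]  ⇒  [Pb^2+] = 4.5 x 10^-26 M.
The salt with the lower threshold [Pb^2+] precipitates first: PbS.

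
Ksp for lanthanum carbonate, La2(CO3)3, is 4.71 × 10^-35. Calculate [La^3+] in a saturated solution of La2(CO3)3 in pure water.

La2(CO3)3(s) <=> 2 La^3+(aq) + 3 CO3^2-(aq)
Ksp = [La^3+]^2[CO3^2-]^3
With molar solubility s: [La^3+] = 2s, [CO3^2-] = 3s.
So Ksp = (2s)^2 × (3s)^3 = 108s^5
s^5 = 4.71 × 10^-35 / 108, so s = 5.345 x 10^-8 M
[La^3+] = 2s = 1.07 × 10^-7 M

[La^3+] = 1.07 × 10^-7 M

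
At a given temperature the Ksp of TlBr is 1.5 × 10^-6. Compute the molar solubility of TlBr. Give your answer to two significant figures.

s = 1.2e-3 M

TlBr(s) ⇌ Tl^+ + Br^-
Ksp = [Tl^+][Br^-]
For each mole of TlBr that dissolves: [Tl^+] = s, [Br^-] = s.
Ksp = (s)(s) = s^2
s = (1.5 × 10^-6)^(1/2) = 1.2 × 10^-3 M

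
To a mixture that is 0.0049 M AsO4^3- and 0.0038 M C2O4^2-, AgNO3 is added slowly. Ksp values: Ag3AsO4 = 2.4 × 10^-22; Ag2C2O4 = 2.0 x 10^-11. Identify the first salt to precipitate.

Ag3AsO4

Each salt begins to precipitate when Q = Ksp, i.e. when [Ag^+] reaches its threshold.
For Ag3AsO4: 2.4 × 10^-22 = 0.0049 × [Ag^+]^3  ⇒  [Ag^+] = 3.7 × 10^-7 M.
For Ag2C2O4: 2.0 x 10^-11 = 0.0038 × [Ag^+]^2  ⇒  [Ag^+] = 7.3 × 10^-5 M.
The salt with the lower threshold [Ag^+] precipitates first: Ag3AsO4.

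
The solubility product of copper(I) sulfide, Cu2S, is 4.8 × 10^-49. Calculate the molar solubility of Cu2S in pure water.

4.9 × 10^-17 M

Cu2S(s) ⇌ 2 Cu^+(aq) + S^2-(aq)
Ksp = [Cu^+]^2[S^2-]
For each mole of Cu2S that dissolves: [Cu^+] = 2s, [S^2-] = s.
Substituting: Ksp = (2s)^2s = 4s^3
s^3 = 4.8 × 10^-49 / 4, so s = 4.9 x 10^-17 M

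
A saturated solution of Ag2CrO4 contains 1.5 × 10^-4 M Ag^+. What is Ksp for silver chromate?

Ksp = 1.7 × 10^-12

Ag2CrO4(s) ⇌ 2 Ag^+(aq) + CrO4^2-(aq)
Stoichiometry gives [CrO4^2-] = (1/2)[Ag^+] = 7.50 x 10^-5 M.
Ksp = [Ag^+]^2[CrO4^2-]
Ksp = (1.5 x 10^-4)^2 × 7.50 x 10^-5 = 1.7 × 10^-12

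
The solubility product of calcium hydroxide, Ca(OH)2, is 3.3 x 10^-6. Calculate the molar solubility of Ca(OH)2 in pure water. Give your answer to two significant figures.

Ca(OH)2(s) ⇌ Ca^2+ + 2 OH^-
Ksp = [Ca^2+][OH^-]^2
Let s = molar solubility. Then [Ca^2+] = s and [OH^-] = 2s.
Substituting: Ksp = s(2s)^2 = 4s^3
s = (3.3 x 10^-6 / 4)^(1/3) = 9.4 × 10^-3 M

s ≈ 9.4 × 10^-3 M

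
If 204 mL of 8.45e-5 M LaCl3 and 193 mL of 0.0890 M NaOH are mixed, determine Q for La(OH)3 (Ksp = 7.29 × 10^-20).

Total volume = 204 + 193 = 397 mL.
[La^3+] = 8.45 × 10^-5 × (204/397) = 4.342 × 10^-5 M
[OH^-] = 8.90 × 10^-2 × (193/397) = 4.327 × 10^-2 M
La(OH)3(s) <=> La^3+(aq) + 3 OH^-(aq), so Q = [La^3+][OH^-]^3
Q = (4.342 × 10^-5)(4.327 × 10^-2)^3 = 3.52 × 10^-9
Q > Ksp, so La(OH)3 will precipitate.

3.52e-9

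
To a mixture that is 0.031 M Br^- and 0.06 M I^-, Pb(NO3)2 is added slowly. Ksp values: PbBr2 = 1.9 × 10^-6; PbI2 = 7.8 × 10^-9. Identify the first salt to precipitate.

Precipitation of each salt starts when its ion product equals its Ksp.
For PbBr2: 1.9 × 10^-6 = (0.031)^2 × [Pb^2+]  ⇒  [Pb^2+] = 2.0 × 10^-3 M.
For PbI2: 7.8 × 10^-9 = (0.06)^2 × [Pb^2+]  ⇒  [Pb^2+] = 2.2 x 10^-6 M.
The salt with the lower threshold [Pb^2+] precipitates first: PbI2.

PbI2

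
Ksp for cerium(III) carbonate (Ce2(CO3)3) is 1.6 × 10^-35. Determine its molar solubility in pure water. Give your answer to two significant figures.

Ce2(CO3)3(s) ⇌ 2 Ce^3+(aq) + 3 CO3^2-(aq)
Ksp = [Ce^3+]^2[CO3^2-]^3
For each mole of Ce2(CO3)3 that dissolves: [Ce^3+] = 2s, [CO3^2-] = 3s.
Substituting: Ksp = (2s)^2(3s)^3 = 108s^5
s = (1.6 × 10^-35 / 108)^(1/5) = 4.3 x 10^-8 M

4.3e-8 M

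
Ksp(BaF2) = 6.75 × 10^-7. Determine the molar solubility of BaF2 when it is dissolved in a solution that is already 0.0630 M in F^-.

BaF2(s) ⇌ Ba^2+ + 2 F^-
Ksp = [Ba^2+][F^-]^2
Let s = moles of BaF2 that dissolve per litre. [Ba^2+] = s, [F^-] = 0.0630 + 2s ≈ 0.0630 (since the F^- already present dominates).
Ksp ≈ s × (0.0630)^2
s = 1.70 × 10^-4 M
Check: 2s = 3.4 × 10^-4 ≪ 0.0630, so the approximation is valid.

s = 1.70 × 10^-4 M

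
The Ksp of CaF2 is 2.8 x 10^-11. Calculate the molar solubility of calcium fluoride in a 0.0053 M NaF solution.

CaF2(s) ⇌ Ca^2+(aq) + 2 F^-(aq)
Ksp = [Ca^2+][F^-]^2
Let s be the molar solubility in this solution. [Ca^2+] = s, [F^-] = 0.0053 + 2s ≈ 0.0053 (common-ion effect: F^- is already 0.0053 M).
Ksp ≈ s × (0.0053)^2
s = 1.0 × 10^-6 M
Check: 2s = 2.0 × 10^-6 ≪ 0.0053, so the approximation is valid.

s = 1.0 x 10^-6 M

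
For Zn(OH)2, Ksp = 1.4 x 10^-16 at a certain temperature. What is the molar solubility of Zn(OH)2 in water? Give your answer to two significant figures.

s ≈ 3.3 × 10^-6 M

Zn(OH)2(s) ⇌ Zn^2+ + 2 OH^-
Ksp = [Zn^2+][OH^-]^2
Let s = molar solubility. Then [Zn^2+] = s and [OH^-] = 2s.
So Ksp = s × (2s)^2 = 4s^3
Solving, s = (1.4 x 10^-16/4)^(1/3) = 3.3 × 10^-6 M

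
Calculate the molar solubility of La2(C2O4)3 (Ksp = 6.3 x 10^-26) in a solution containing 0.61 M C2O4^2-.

La2(C2O4)3(s) ⇌ 2 La^3+(aq) + 3 C2O4^2-(aq)
Ksp = [La^3+]^2[C2O4^2-]^3
Let s = moles of La2(C2O4)3 that dissolve per litre. [La^3+] = 2s, [C2O4^2-] = 0.61 + 3s ≈ 0.61 (common-ion effect: C2O4^2- is already 0.61 M).
Ksp ≈ (2s)^2 × (0.61)^3
s = 2.6 × 10^-13 M
Check: 3s = 7.9 × 10^-13 ≪ 0.61, so the approximation is valid.

s ≈ 2.6 × 10^-13 M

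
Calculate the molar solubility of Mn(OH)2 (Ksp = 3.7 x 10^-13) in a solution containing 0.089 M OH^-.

Mn(OH)2(s) <=> Mn^2+ + 2 OH^-
Ksp = [Mn^2+][OH^-]^2
If s mol/L dissolves here, [Mn^2+] = s, [OH^-] = 0.089 + 2s ≈ 0.089 (Ksp is small, so little additional dissolves).
Ksp ≈ s × (0.089)^2
s = 4.7 × 10^-11 M
Check: 2s = 9.3 × 10^-11 ≪ 0.089, so the approximation is valid.

4.7 x 10^-11 M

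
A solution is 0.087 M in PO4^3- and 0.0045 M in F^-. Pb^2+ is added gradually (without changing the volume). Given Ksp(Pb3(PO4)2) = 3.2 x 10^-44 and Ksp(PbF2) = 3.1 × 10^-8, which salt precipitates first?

Each salt begins to precipitate when Q = Ksp, i.e. when [Pb^2+] reaches its threshold.
For Pb3(PO4)2: 3.2 x 10^-44 = (0.087)^2 × [Pb^2+]^3  ⇒  [Pb^2+] = 1.6 × 10^-14 M.
For PbF2: 3.1 × 10^-8 = (0.0045)^2 × [Pb^2+]  ⇒  [Pb^2+] = 1.5 × 10^-3 M.
The salt with the lower threshold [Pb^2+] precipitates first: Pb3(PO4)2.

Pb3(PO4)2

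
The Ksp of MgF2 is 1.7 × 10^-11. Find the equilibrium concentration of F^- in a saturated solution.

MgF2(s) <=> Mg^2+ + 2 F^-
Ksp = [Mg^2+][F^-]^2
With molar solubility s: [Mg^2+] = s, [F^-] = 2s.
So Ksp = s × (2s)^2 = 4s^3
Solving, s = (1.7 × 10^-11/4)^(1/3) = 1.62 × 10^-4 M
[F^-] = 2s = 3.2 x 10^-4 M

[F^-] = 3.2 x 10^-4 M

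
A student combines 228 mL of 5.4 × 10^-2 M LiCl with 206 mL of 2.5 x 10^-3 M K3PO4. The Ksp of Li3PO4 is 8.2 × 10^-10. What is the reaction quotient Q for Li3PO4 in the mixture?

Total volume = 228 + 206 = 434 mL.
[Li^+] = 5.4 × 10^-2 × (228/434) = 2.84 x 10^-2 M
[PO4^3-] = 2.5 x 10^-3 × (206/434) = 1.19 × 10^-3 M
Li3PO4(s) <=> 3 Li^+(aq) + PO4^3-(aq), so Q = [Li^+]^3[PO4^3-]
Q = (2.84 × 10^-2)^3(1.19 × 10^-3) = 2.7 × 10^-8
Q > Ksp, so Li3PO4 will precipitate.

Q ≈ 2.7 x 10^-8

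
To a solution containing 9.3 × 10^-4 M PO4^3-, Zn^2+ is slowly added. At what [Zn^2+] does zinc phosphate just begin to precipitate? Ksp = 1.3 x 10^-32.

[Zn^2+] = 2.5 × 10^-9 M

Zn3(PO4)2(s) <=> 3 Zn^2+(aq) + 2 PO4^3-(aq)
Ksp = [Zn^2+]^3[PO4^3-]^2
Precipitation begins when Q = Ksp. With [PO4^3-] = 9.3 × 10^-4 M:
1.3 x 10^-32 = (9.3 × 10^-4)^2 × [Zn^2+]^3
[Zn^2+] = (1.3 x 10^-32 / 8.65 × 10^-7)^(1/3) = 2.5 × 10^-9 M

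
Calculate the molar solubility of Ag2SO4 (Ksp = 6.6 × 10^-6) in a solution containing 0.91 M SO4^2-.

s ≈ 1.3e-3 M

Ag2SO4(s) <=> 2 Ag^+ + SO4^2-
Ksp = [Ag^+]^2[SO4^2-]
Let s = moles of Ag2SO4 that dissolve per litre. [Ag^+] = 2s, [SO4^2-] = 0.91 + s ≈ 0.91 (Ksp is small, so little additional dissolves).
Ksp ≈ (2s)^2 × 0.91
s = 1.3 × 10^-3 M
Check: s = 1.3 × 10^-3 ≪ 0.91, so the approximation is valid.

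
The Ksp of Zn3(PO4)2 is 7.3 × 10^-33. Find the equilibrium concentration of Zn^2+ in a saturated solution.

[Zn^2+] = 4.4e-7 M

Zn3(PO4)2(s) ⇌ 3 Zn^2+ + 2 PO4^3-
Ksp = [Zn^2+]^3[PO4^3-]^2
For each mole of Zn3(PO4)2 that dissolves: [Zn^2+] = 3s, [PO4^3-] = 2s.
Substituting: Ksp = (3s)^3(2s)^2 = 108s^5
s^5 = 7.3 × 10^-33 / 108, so s = 1.47 × 10^-7 M
[Zn^2+] = 3s = 4.4 × 10^-7 M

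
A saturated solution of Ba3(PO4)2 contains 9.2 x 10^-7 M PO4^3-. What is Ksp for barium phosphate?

Ksp ≈ 2.2e-30

Ba3(PO4)2(s) <=> 3 Ba^2+(aq) + 2 PO4^3-(aq)
Stoichiometry gives [Ba^2+] = (3/2)[PO4^3-] = 1.38 x 10^-6 M.
Ksp = [Ba^2+]^3[PO4^3-]^2
Ksp = (1.38 x 10^-6)^3 × (9.2 × 10^-7)^2 = 2.2 × 10^-30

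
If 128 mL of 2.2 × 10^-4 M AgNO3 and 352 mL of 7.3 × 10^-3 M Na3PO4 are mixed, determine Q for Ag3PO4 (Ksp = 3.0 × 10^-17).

Total volume = 128 + 352 = 480 mL.
[Ag^+] = 2.2 × 10^-4 × (128/480) = 5.87 x 10^-5 M
[PO4^3-] = 7.3 × 10^-3 × (352/480) = 5.35 × 10^-3 M
Ag3PO4(s) ⇌ 3 Ag^+(aq) + PO4^3-(aq), so Q = [Ag^+]^3[PO4^3-]
Q = (5.87 × 10^-5)^3(5.35 × 10^-3) = 1.1 × 10^-15
Q > Ksp, so Ag3PO4 will precipitate.

Q = 1.1 x 10^-15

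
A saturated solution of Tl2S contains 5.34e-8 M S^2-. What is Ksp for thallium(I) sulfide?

Tl2S(s) ⇌ 2 Tl^+ + S^2-
Stoichiometry gives [Tl^+] = (2/1)[S^2-] = 1.068 × 10^-7 M.
Ksp = [Tl^+]^2[S^2-]
Ksp = (1.068 x 10^-7)^2 × 5.34 x 10^-8 = 6.09 x 10^-22

Ksp = 6.09 × 10^-22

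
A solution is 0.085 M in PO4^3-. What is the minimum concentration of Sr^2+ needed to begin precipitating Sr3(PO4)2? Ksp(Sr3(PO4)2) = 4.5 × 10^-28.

4.0 × 10^-9 M

Sr3(PO4)2(s) ⇌ 3 Sr^2+(aq) + 2 PO4^3-(aq)
Ksp = [Sr^2+]^3[PO4^3-]^2
Precipitation begins when Q = Ksp. With [PO4^3-] = 0.085 M:
4.5 × 10^-28 = (0.085)^2 × [Sr^2+]^3
[Sr^2+] = (4.5 × 10^-28 / 7.23 x 10^-3)^(1/3) = 4.0 × 10^-9 M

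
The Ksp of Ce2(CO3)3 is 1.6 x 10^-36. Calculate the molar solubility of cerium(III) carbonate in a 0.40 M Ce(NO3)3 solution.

Ce2(CO3)3(s) <=> 2 Ce^3+ + 3 CO3^2-
Ksp = [Ce^3+]^2[CO3^2-]^3
Let s = moles of Ce2(CO3)3 that dissolve per litre. [Ce^3+] = 0.40 + 2s ≈ 0.40, [CO3^2-] = 3s (Ksp is small, so little additional dissolves).
Ksp ≈ (0.40)^2 × (3s)^3
s = 7.2 x 10^-13 M
Check: 2s = 1.4 x 10^-12 ≪ 0.40, so the approximation is valid.

7.2 × 10^-13 M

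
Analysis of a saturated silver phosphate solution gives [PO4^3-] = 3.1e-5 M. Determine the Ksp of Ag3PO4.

Ag3PO4(s) ⇌ 3 Ag^+ + PO4^3-
Stoichiometry gives [Ag^+] = (3/1)[PO4^3-] = 9.30 × 10^-5 M.
Ksp = [Ag^+]^3[PO4^3-]
Ksp = (9.30 × 10^-5)^3 × 3.1 × 10^-5 = 2.5 x 10^-17

Ksp = 2.5 × 10^-17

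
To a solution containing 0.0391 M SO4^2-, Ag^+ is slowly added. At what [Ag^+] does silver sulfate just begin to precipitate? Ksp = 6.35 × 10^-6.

Ag2SO4(s) ⇌ 2 Ag^+(aq) + SO4^2-(aq)
Ksp = [Ag^+]^2[SO4^2-]
Precipitation begins when Q = Ksp. With [SO4^2-] = 0.0391 M:
6.35 × 10^-6 = (0.0391) × [Ag^+]^2
[Ag^+] = (6.35 × 10^-6 / 3.91 x 10^-2)^(1/2) = 1.27 × 10^-2 M

[Ag^+] ≈ 1.27 × 10^-2 M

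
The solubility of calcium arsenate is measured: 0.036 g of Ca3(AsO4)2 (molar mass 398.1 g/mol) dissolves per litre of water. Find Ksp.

Molar solubility s = (3.6 × 10^-2 g/L) / (398.1 g/mol) = 9.04 × 10^-5 M.
Ca3(AsO4)2(s) ⇌ 3 Ca^2+ + 2 AsO4^3-
Let s = molar solubility. Then [Ca^2+] = 3s and [AsO4^3-] = 2s.
Ksp = [Ca^2+]^3[AsO4^3-]^2
Substituting: Ksp = (3s)^3(2s)^2 = 108s^5
Ksp = 108 × (9.04 × 10^-5)^5 = 6.5 × 10^-19

6.5e-19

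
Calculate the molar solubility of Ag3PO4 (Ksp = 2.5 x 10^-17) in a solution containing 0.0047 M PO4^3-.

s = 5.8e-6 M

Ag3PO4(s) ⇌ 3 Ag^+ + PO4^3-
Ksp = [Ag^+]^3[PO4^3-]
Let s = moles of Ag3PO4 that dissolve per litre. [Ag^+] = 3s, [PO4^3-] = 0.0047 + s ≈ 0.0047 (Ksp is small, so little additional dissolves).
Ksp ≈ (3s)^3 × 0.0047
s = 5.8 × 10^-6 M
Check: s = 5.8 × 10^-6 ≪ 0.0047, so the approximation is valid.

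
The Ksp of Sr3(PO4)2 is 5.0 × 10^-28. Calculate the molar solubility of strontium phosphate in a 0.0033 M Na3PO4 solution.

s = 1.2 × 10^-8 M

Sr3(PO4)2(s) ⇌ 3 Sr^2+ + 2 PO4^3-
Ksp = [Sr^2+]^3[PO4^3-]^2
Let s = moles of Sr3(PO4)2 that dissolve per litre. [Sr^2+] = 3s, [PO4^3-] = 0.0033 + 2s ≈ 0.0033 (Ksp is small, so little additional dissolves).
Ksp ≈ (3s)^3 × (0.0033)^2
s = 1.2 x 10^-8 M
Check: 2s = 2.4 × 10^-8 ≪ 0.0033, so the approximation is valid.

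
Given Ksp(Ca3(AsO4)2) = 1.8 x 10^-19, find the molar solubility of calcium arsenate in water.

s ≈ 7.0e-5 M

Ca3(AsO4)2(s) <=> 3 Ca^2+(aq) + 2 AsO4^3-(aq)
Ksp = [Ca^2+]^3[AsO4^3-]^2
For each mole of Ca3(AsO4)2 that dissolves: [Ca^2+] = 3s, [AsO4^3-] = 2s.
Ksp = (3s)^3(2s)^2 = 108s^5
s^5 = 1.8 x 10^-19 / 108, so s = 7.0 × 10^-5 M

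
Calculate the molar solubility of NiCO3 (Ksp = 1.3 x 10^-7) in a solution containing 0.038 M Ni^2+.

NiCO3(s) ⇌ Ni^2+(aq) + CO3^2-(aq)
Ksp = [Ni^2+][CO3^2-]
If s mol/L dissolves here, [Ni^2+] = 0.038 + s ≈ 0.038, [CO3^2-] = s (Ksp is small, so little additional dissolves).
Ksp ≈ 0.038 × s
s = 3.4 × 10^-6 M
Check: s = 3.4 x 10^-6 ≪ 0.038, so the approximation is valid.

s ≈ 3.4e-6 M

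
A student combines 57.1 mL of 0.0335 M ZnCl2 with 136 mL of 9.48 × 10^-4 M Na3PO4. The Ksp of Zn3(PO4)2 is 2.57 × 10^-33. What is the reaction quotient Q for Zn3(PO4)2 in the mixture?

Q ≈ 4.33 × 10^-13

Total volume = 57.1 + 136 = 193.1 mL.
[Zn^2+] = 3.35 × 10^-2 × (57.1/193.1) = 9.906 x 10^-3 M
[PO4^3-] = 9.48 x 10^-4 × (136/193.1) = 6.677 × 10^-4 M
Zn3(PO4)2(s) ⇌ 3 Zn^2+ + 2 PO4^3-, so Q = [Zn^2+]^3[PO4^3-]^2
Q = (9.906 x 10^-3)^3(6.677 × 10^-4)^2 = 4.33 × 10^-13
Q > Ksp, so Zn3(PO4)2 will precipitate.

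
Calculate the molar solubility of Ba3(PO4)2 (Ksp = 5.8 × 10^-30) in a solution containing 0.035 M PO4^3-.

Ba3(PO4)2(s) <=> 3 Ba^2+ + 2 PO4^3-
Ksp = [Ba^2+]^3[PO4^3-]^2
Let s = moles of Ba3(PO4)2 that dissolve per litre. [Ba^2+] = 3s, [PO4^3-] = 0.035 + 2s ≈ 0.035 (Ksp is small, so little additional dissolves).
Ksp ≈ (3s)^3 × (0.035)^2
s = 5.6 x 10^-10 M
Check: 2s = 1.1 × 10^-9 ≪ 0.035, so the approximation is valid.

s ≈ 5.6 x 10^-10 M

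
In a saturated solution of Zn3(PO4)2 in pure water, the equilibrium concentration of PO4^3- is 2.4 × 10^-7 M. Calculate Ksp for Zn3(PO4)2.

Zn3(PO4)2(s) <=> 3 Zn^2+(aq) + 2 PO4^3-(aq)
Stoichiometry gives [Zn^2+] = (3/2)[PO4^3-] = 3.60 × 10^-7 M.
Ksp = [Zn^2+]^3[PO4^3-]^2
Ksp = (3.60 × 10^-7)^3 × (2.4 × 10^-7)^2 = 2.7 x 10^-33

Ksp = 2.7 × 10^-33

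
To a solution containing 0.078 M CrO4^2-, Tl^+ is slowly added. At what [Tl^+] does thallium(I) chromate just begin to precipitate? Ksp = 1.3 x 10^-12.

Tl2CrO4(s) ⇌ 2 Tl^+(aq) + CrO4^2-(aq)
Ksp = [Tl^+]^2[CrO4^2-]
Precipitation begins when Q = Ksp. With [CrO4^2-] = 0.078 M:
1.3 x 10^-12 = (0.078) × [Tl^+]^2
[Tl^+] = (1.3 x 10^-12 / 7.8 × 10^-2)^(1/2) = 4.1 × 10^-6 M

4.1e-6 M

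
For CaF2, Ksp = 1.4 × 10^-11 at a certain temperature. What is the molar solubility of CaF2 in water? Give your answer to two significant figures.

s = 1.5e-4 M

CaF2(s) <=> Ca^2+(aq) + 2 F^-(aq)
Ksp = [Ca^2+][F^-]^2
Let s = molar solubility. Then [Ca^2+] = s and [F^-] = 2s.
So Ksp = s × (2s)^2 = 4s^3
s^3 = 1.4 × 10^-11 / 4, so s = 1.5 × 10^-4 M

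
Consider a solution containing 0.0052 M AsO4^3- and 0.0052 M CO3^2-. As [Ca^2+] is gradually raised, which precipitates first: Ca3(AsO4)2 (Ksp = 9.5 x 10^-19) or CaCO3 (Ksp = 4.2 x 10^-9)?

Precipitation of each salt starts when its ion product equals its Ksp.
For Ca3(AsO4)2: 9.5 x 10^-19 = (0.0052)^2 × [Ca^2+]^3  ⇒  [Ca^2+] = 3.3 x 10^-5 M.
For CaCO3: 4.2 x 10^-9 = 0.0052 × [Ca^2+]  ⇒  [Ca^2+] = 8.1 x 10^-7 M.
The salt with the lower threshold [Ca^2+] precipitates first: CaCO3.

CaCO3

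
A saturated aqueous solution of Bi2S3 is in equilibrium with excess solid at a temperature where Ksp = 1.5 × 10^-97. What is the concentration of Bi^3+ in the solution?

Bi2S3(s) <=> 2 Bi^3+ + 3 S^2-
Ksp = [Bi^3+]^2[S^2-]^3
Let s = molar solubility. Then [Bi^3+] = 2s and [S^2-] = 3s.
So Ksp = (2s)^2 × (3s)^3 = 108s^5
s = (1.5 × 10^-97 / 108)^(1/5) = 1.69 × 10^-20 M
[Bi^3+] = 2s = 3.4 × 10^-20 M

[Bi^3+] ≈ 3.4 × 10^-20 M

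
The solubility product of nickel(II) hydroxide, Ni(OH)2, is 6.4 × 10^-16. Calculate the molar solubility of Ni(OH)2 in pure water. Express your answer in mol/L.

Ni(OH)2(s) ⇌ Ni^2+(aq) + 2 OH^-(aq)
Ksp = [Ni^2+][OH^-]^2
For each mole of Ni(OH)2 that dissolves: [Ni^2+] = s, [OH^-] = 2s.
Ksp = s(2s)^2 = 4s^3
s = (6.4 × 10^-16 / 4)^(1/3) = 5.4 × 10^-6 M

5.4 × 10^-6 M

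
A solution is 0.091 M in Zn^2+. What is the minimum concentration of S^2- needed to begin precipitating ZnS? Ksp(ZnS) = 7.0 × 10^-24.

[S^2-] = 7.7 × 10^-23 M

ZnS(s) ⇌ Zn^2+ + S^2-
Ksp = [Zn^2+][S^2-]
Precipitation begins when Q = Ksp. With [Zn^2+] = 0.091 M:
7.0 × 10^-24 = (0.091) × [S^2-]
[S^2-] = (7.0 × 10^-24 / 9.1 x 10^-2) = 7.7 × 10^-23 M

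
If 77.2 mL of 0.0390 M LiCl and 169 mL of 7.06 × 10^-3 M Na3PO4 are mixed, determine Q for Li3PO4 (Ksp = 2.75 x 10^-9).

Q = 8.86 × 10^-9

Total volume = 77.2 + 169 = 246.2 mL.
[Li^+] = 3.90 × 10^-2 × (77.2/246.2) = 1.223 x 10^-2 M
[PO4^3-] = 7.06 × 10^-3 × (169/246.2) = 4.846 x 10^-3 M
Li3PO4(s) ⇌ 3 Li^+(aq) + PO4^3-(aq), so Q = [Li^+]^3[PO4^3-]
Q = (1.223 x 10^-2)^3(4.846 × 10^-3) = 8.86 × 10^-9
Q > Ksp, so Li3PO4 will precipitate.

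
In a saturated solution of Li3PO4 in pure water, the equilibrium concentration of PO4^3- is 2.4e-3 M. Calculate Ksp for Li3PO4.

9.0 × 10^-10

Li3PO4(s) <=> 3 Li^+(aq) + PO4^3-(aq)
Stoichiometry gives [Li^+] = (3/1)[PO4^3-] = 7.20 × 10^-3 M.
Ksp = [Li^+]^3[PO4^3-]
Ksp = (7.20 x 10^-3)^3 × 2.4 x 10^-3 = 9.0 × 10^-10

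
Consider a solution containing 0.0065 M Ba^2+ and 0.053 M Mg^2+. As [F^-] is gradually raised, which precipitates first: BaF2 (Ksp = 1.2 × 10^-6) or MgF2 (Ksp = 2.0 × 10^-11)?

MgF2

Each salt begins to precipitate when Q = Ksp, i.e. when [F^-] reaches its threshold.
For BaF2: 1.2 × 10^-6 = 0.0065 × [F^-]^2  ⇒  [F^-] = 1.4 x 10^-2 M.
For MgF2: 2.0 × 10^-11 = 0.053 × [F^-]^2  ⇒  [F^-] = 1.9 × 10^-5 M.
The salt with the lower threshold [F^-] precipitates first: MgF2.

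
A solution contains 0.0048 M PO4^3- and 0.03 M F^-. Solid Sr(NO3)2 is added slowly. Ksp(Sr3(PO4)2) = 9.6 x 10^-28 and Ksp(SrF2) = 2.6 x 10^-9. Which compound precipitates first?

Sr3(PO4)2

Each salt begins to precipitate when Q = Ksp, i.e. when [Sr^2+] reaches its threshold.
For Sr3(PO4)2: 9.6 x 10^-28 = (0.0048)^2 × [Sr^2+]^3  ⇒  [Sr^2+] = 3.5 × 10^-8 M.
For SrF2: 2.6 x 10^-9 = (0.03)^2 × [Sr^2+]  ⇒  [Sr^2+] = 2.9 × 10^-6 M.
The salt with the lower threshold [Sr^2+] precipitates first: Sr3(PO4)2.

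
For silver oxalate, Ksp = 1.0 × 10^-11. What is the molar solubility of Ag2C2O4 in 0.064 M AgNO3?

s = 2.4 × 10^-9 M

Ag2C2O4(s) ⇌ 2 Ag^+(aq) + C2O4^2-(aq)
Ksp = [Ag^+]^2[C2O4^2-]
Let s be the molar solubility in this solution. [Ag^+] = 0.064 + 2s ≈ 0.064, [C2O4^2-] = s (Ksp is small, so little additional dissolves).
Ksp ≈ (0.064)^2 × s
s = 2.4 x 10^-9 M
Check: 2s = 4.9 × 10^-9 ≪ 0.064, so the approximation is valid.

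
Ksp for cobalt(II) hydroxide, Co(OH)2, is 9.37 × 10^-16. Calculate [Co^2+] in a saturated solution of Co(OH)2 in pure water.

6.16 × 10^-6 M

Co(OH)2(s) <=> Co^2+(aq) + 2 OH^-(aq)
Ksp = [Co^2+][OH^-]^2
For each mole of Co(OH)2 that dissolves: [Co^2+] = s, [OH^-] = 2s.
So Ksp = s × (2s)^2 = 4s^3
s = (9.37 × 10^-16 / 4)^(1/3) = 6.164 × 10^-6 M
[Co^2+] = s = 6.16 x 10^-6 M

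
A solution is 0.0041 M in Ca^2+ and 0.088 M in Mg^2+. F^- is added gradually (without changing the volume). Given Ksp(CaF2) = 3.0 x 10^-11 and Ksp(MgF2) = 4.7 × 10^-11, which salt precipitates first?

Each salt begins to precipitate when Q = Ksp, i.e. when [F^-] reaches its threshold.
For CaF2: 3.0 x 10^-11 = 0.0041 × [F^-]^2  ⇒  [F^-] = 8.6 x 10^-5 M.
For MgF2: 4.7 × 10^-11 = 0.088 × [F^-]^2  ⇒  [F^-] = 2.3 x 10^-5 M.
The salt with the lower threshold [F^-] precipitates first: MgF2.

MgF2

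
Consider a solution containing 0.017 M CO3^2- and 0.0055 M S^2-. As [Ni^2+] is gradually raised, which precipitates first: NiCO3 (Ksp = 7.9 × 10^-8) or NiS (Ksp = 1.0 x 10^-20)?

NiS

Each salt begins to precipitate when Q = Ksp, i.e. when [Ni^2+] reaches its threshold.
For NiCO3: 7.9 × 10^-8 = 0.017 × [Ni^2+]  ⇒  [Ni^2+] = 4.6 × 10^-6 M.
For NiS: 1.0 x 10^-20 = 0.0055 × [Ni^2+]  ⇒  [Ni^2+] = 1.8 x 10^-18 M.
The salt with the lower threshold [Ni^2+] precipitates first: NiS.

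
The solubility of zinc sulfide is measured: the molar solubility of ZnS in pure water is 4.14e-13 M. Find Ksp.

ZnS(s) ⇌ Zn^2+(aq) + S^2-(aq)
For each mole of ZnS that dissolves: [Zn^2+] = s, [S^2-] = s.
Ksp = [Zn^2+][S^2-]
Ksp = s^2
Ksp = (4.14 × 10^-13)^2 = 1.71 × 10^-25

Ksp ≈ 1.71 x 10^-25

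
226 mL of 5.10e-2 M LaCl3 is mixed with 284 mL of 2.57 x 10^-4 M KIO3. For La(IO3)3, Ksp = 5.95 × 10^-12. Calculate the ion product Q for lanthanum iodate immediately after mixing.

Q = 6.62 × 10^-14

Total volume = 226 + 284 = 510 mL.
[La^3+] = 5.10 × 10^-2 × (226/510) = 2.260 × 10^-2 M
[IO3^-] = 2.57 x 10^-4 × (284/510) = 1.431 x 10^-4 M
La(IO3)3(s) <=> La^3+(aq) + 3 IO3^-(aq), so Q = [La^3+][IO3^-]^3
Q = (2.260 × 10^-2)(1.431 × 10^-4)^3 = 6.62 x 10^-14
Q < Ksp, so no precipitate of La(IO3)3 forms.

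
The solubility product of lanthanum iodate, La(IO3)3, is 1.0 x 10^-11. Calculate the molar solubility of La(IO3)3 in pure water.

La(IO3)3(s) ⇌ La^3+(aq) + 3 IO3^-(aq)
Ksp = [La^3+][IO3^-]^3
If s mol/L of La(IO3)3 dissolves, [La^3+] = s and [IO3^-] = 3s.
Substituting: Ksp = s(3s)^3 = 27s^4
Solving, s = (1.0 x 10^-11/27)^(1/4) = 7.8 × 10^-4 M

s = 7.8 × 10^-4 M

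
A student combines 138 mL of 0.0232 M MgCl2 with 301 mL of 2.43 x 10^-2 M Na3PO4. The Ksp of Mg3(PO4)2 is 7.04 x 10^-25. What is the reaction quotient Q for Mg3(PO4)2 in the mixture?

Total volume = 138 + 301 = 439 mL.
[Mg^2+] = 2.32 × 10^-2 × (138/439) = 7.293 x 10^-3 M
[PO4^3-] = 2.43 x 10^-2 × (301/439) = 1.666 x 10^-2 M
Mg3(PO4)2(s) <=> 3 Mg^2+(aq) + 2 PO4^3-(aq), so Q = [Mg^2+]^3[PO4^3-]^2
Q = (7.293 × 10^-3)^3(1.666 x 10^-2)^2 = 1.08 × 10^-10
Q > Ksp, so Mg3(PO4)2 will precipitate.

Q ≈ 1.08 × 10^-10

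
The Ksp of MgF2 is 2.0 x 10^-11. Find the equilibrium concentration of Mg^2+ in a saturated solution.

1.7e-4 M

MgF2(s) ⇌ Mg^2+(aq) + 2 F^-(aq)
Ksp = [Mg^2+][F^-]^2
If s mol/L of MgF2 dissolves, [Mg^2+] = s and [F^-] = 2s.
So Ksp = s × (2s)^2 = 4s^3
s^3 = 2.0 x 10^-11 / 4, so s = 1.71 × 10^-4 M
[Mg^2+] = s = 1.7 × 10^-4 M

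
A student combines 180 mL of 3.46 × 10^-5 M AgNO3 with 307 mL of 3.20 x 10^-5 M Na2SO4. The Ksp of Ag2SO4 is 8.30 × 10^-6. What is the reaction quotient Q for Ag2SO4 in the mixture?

Total volume = 180 + 307 = 487 mL.
[Ag^+] = 3.46 × 10^-5 × (180/487) = 1.279 × 10^-5 M
[SO4^2-] = 3.20 × 10^-5 × (307/487) = 2.017 × 10^-5 M
Ag2SO4(s) ⇌ 2 Ag^+ + SO4^2-, so Q = [Ag^+]^2[SO4^2-]
Q = (1.279 × 10^-5)^2(2.017 × 10^-5) = 3.30 × 10^-15
Q < Ksp, so no precipitate of Ag2SO4 forms.

Q ≈ 3.30e-15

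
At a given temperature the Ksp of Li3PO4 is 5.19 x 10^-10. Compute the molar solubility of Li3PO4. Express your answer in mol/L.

Li3PO4(s) <=> 3 Li^+(aq) + PO4^3-(aq)
Ksp = [Li^+]^3[PO4^3-]
With molar solubility s: [Li^+] = 3s, [PO4^3-] = s.
Substituting: Ksp = (3s)^3s = 27s^4
Solving, s = (5.19 x 10^-10/27)^(1/4) = 2.09 × 10^-3 M

2.09e-3 M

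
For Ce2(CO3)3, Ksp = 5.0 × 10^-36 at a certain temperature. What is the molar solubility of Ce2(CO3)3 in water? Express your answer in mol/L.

s ≈ 3.4 x 10^-8 M

Ce2(CO3)3(s) ⇌ 2 Ce^3+(aq) + 3 CO3^2-(aq)
Ksp = [Ce^3+]^2[CO3^2-]^3
With molar solubility s: [Ce^3+] = 2s, [CO3^2-] = 3s.
Substituting: Ksp = (2s)^2(3s)^3 = 108s^5
s = (5.0 × 10^-36 / 108)^(1/5) = 3.4 x 10^-8 M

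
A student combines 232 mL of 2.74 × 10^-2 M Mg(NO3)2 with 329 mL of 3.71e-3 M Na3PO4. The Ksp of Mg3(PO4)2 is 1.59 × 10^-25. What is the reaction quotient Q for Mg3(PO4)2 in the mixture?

Q = 6.89 x 10^-12

Total volume = 232 + 329 = 561 mL.
[Mg^2+] = 2.74 × 10^-2 × (232/561) = 1.133 × 10^-2 M
[PO4^3-] = 3.71 × 10^-3 × (329/561) = 2.176 x 10^-3 M
Mg3(PO4)2(s) ⇌ 3 Mg^2+ + 2 PO4^3-, so Q = [Mg^2+]^3[PO4^3-]^2
Q = (1.133 × 10^-2)^3(2.176 × 10^-3)^2 = 6.89 × 10^-12
Q > Ksp, so Mg3(PO4)2 will precipitate.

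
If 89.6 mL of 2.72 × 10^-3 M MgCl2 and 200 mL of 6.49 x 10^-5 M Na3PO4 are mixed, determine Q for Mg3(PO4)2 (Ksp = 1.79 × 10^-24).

Q = 1.20 x 10^-18

Total volume = 89.6 + 200 = 289.6 mL.
[Mg^2+] = 2.72 x 10^-3 × (89.6/289.6) = 8.415 × 10^-4 M
[PO4^3-] = 6.49 × 10^-5 × (200/289.6) = 4.482 × 10^-5 M
Mg3(PO4)2(s) ⇌ 3 Mg^2+(aq) + 2 PO4^3-(aq), so Q = [Mg^2+]^3[PO4^3-]^2
Q = (8.415 × 10^-4)^3(4.482 × 10^-5)^2 = 1.20 x 10^-18
Q > Ksp, so Mg3(PO4)2 will precipitate.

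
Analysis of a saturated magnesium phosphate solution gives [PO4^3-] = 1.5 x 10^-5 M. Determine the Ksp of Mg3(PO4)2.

Mg3(PO4)2(s) ⇌ 3 Mg^2+(aq) + 2 PO4^3-(aq)
Stoichiometry gives [Mg^2+] = (3/2)[PO4^3-] = 2.25 x 10^-5 M.
Ksp = [Mg^2+]^3[PO4^3-]^2
Ksp = (2.25 × 10^-5)^3 × (1.5 × 10^-5)^2 = 2.6 x 10^-24

Ksp = 2.6 x 10^-24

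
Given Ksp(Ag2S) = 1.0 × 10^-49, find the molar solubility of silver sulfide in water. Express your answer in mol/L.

Ag2S(s) <=> 2 Ag^+(aq) + S^2-(aq)
Ksp = [Ag^+]^2[S^2-]
Let s = molar solubility. Then [Ag^+] = 2s and [S^2-] = s.
So Ksp = (2s)^2 × s = 4s^3
s = (1.0 × 10^-49 / 4)^(1/3) = 2.9 × 10^-17 M

2.9 × 10^-17 M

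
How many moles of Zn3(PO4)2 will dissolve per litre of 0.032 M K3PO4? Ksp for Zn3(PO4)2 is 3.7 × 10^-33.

5.1 x 10^-11 M

Zn3(PO4)2(s) ⇌ 3 Zn^2+ + 2 PO4^3-
Ksp = [Zn^2+]^3[PO4^3-]^2
If s mol/L dissolves here, [Zn^2+] = 3s, [PO4^3-] = 0.032 + 2s ≈ 0.032 (since PO4^3- from K3PO4 dominates).
Ksp ≈ (3s)^3 × (0.032)^2
s = 5.1 x 10^-11 M
Check: 2s = 1.0 × 10^-10 ≪ 0.032, so the approximation is valid.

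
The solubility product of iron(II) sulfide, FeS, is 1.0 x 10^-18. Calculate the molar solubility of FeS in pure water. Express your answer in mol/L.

s ≈ 1.0 × 10^-9 M

FeS(s) ⇌ Fe^2+(aq) + S^2-(aq)
Ksp = [Fe^2+][S^2-]
For each mole of FeS that dissolves: [Fe^2+] = s, [S^2-] = s.
Ksp = s^2
s = √(1.0 x 10^-18) = 1.0 × 10^-9 M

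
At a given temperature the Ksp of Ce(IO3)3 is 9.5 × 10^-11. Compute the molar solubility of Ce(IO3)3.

Ce(IO3)3(s) <=> Ce^3+(aq) + 3 IO3^-(aq)
Ksp = [Ce^3+][IO3^-]^3
Let s = molar solubility. Then [Ce^3+] = s and [IO3^-] = 3s.
Ksp = s(3s)^3 = 27s^4
Solving, s = (9.5 × 10^-11/27)^(1/4) = 1.4 x 10^-3 M

s ≈ 1.4e-3 M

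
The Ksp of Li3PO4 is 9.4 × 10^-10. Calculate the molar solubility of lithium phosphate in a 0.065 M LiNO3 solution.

Li3PO4(s) ⇌ 3 Li^+(aq) + PO4^3-(aq)
Ksp = [Li^+]^3[PO4^3-]
Let s be the molar solubility in this solution. [Li^+] = 0.065 + 3s ≈ 0.065, [PO4^3-] = s (Ksp is small, so little additional dissolves).
Ksp ≈ (0.065)^3 × s
s = 3.4 x 10^-6 M
Check: 3s = 1.0 x 10^-5 ≪ 0.065, so the approximation is valid.

s = 3.4e-6 M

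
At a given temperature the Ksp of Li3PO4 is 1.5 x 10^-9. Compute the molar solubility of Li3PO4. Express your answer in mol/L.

Li3PO4(s) ⇌ 3 Li^+(aq) + PO4^3-(aq)
Ksp = [Li^+]^3[PO4^3-]
Let s = molar solubility. Then [Li^+] = 3s and [PO4^3-] = s.
So Ksp = (3s)^3 × s = 27s^4
Solving, s = (1.5 x 10^-9/27)^(1/4) = 2.7 × 10^-3 M

s ≈ 2.7e-3 M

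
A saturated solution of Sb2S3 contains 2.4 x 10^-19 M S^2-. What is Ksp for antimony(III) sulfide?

Ksp ≈ 3.5 × 10^-94

Sb2S3(s) <=> 2 Sb^3+(aq) + 3 S^2-(aq)
Stoichiometry gives [Sb^3+] = (2/3)[S^2-] = 1.60 × 10^-19 M.
Ksp = [Sb^3+]^2[S^2-]^3
Ksp = (1.60 × 10^-19)^2 × (2.4 × 10^-19)^3 = 3.5 × 10^-94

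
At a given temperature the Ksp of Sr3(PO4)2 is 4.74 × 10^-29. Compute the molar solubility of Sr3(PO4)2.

Sr3(PO4)2(s) <=> 3 Sr^2+ + 2 PO4^3-
Ksp = [Sr^2+]^3[PO4^3-]^2
For each mole of Sr3(PO4)2 that dissolves: [Sr^2+] = 3s, [PO4^3-] = 2s.
So Ksp = (3s)^3 × (2s)^2 = 108s^5
Solving, s = (4.74 × 10^-29/108)^(1/5) = 8.48 x 10^-7 M

s = 8.48 × 10^-7 M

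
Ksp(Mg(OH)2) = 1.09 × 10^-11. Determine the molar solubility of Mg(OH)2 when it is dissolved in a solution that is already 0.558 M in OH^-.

s ≈ 3.50 x 10^-11 M

Mg(OH)2(s) <=> Mg^2+ + 2 OH^-
Ksp = [Mg^2+][OH^-]^2
Let s = moles of Mg(OH)2 that dissolve per litre. [Mg^2+] = s, [OH^-] = 0.558 + 2s ≈ 0.558 (common-ion effect: OH^- is already 0.558 M).
Ksp ≈ s × (0.558)^2
s = 3.50 × 10^-11 M
Check: 2s = 7.0 × 10^-11 ≪ 0.558, so the approximation is valid.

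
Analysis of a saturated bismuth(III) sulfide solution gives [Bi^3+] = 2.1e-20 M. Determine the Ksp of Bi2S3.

Bi2S3(s) ⇌ 2 Bi^3+ + 3 S^2-
Stoichiometry gives [S^2-] = (3/2)[Bi^3+] = 3.15 x 10^-20 M.
Ksp = [Bi^3+]^2[S^2-]^3
Ksp = (2.1 × 10^-20)^2 × (3.15 × 10^-20)^3 = 1.4 × 10^-98

1.4e-98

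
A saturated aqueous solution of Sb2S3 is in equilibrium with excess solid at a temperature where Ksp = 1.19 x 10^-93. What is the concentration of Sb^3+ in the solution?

Sb2S3(s) <=> 2 Sb^3+ + 3 S^2-
Ksp = [Sb^3+]^2[S^2-]^3
For each mole of Sb2S3 that dissolves: [Sb^3+] = 2s, [S^2-] = 3s.
Substituting: Ksp = (2s)^2(3s)^3 = 108s^5
Solving, s = (1.19 x 10^-93/108)^(1/5) = 1.020 x 10^-19 M
[Sb^3+] = 2s = 2.04 × 10^-19 M

[Sb^3+] ≈ 2.04e-19 M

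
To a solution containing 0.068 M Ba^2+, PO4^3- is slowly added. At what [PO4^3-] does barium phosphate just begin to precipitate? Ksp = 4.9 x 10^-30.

Ba3(PO4)2(s) ⇌ 3 Ba^2+(aq) + 2 PO4^3-(aq)
Ksp = [Ba^2+]^3[PO4^3-]^2
Precipitation begins when Q = Ksp. With [Ba^2+] = 0.068 M:
4.9 x 10^-30 = (0.068)^3 × [PO4^3-]^2
[PO4^3-] = (4.9 x 10^-30 / 3.14 × 10^-4)^(1/2) = 1.2 × 10^-13 M

1.2e-13 M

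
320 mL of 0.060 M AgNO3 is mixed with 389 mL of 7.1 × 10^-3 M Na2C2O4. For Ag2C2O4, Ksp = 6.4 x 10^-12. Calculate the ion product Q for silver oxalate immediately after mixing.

Total volume = 320 + 389 = 709 mL.
[Ag^+] = 6.0 x 10^-2 × (320/709) = 2.71 × 10^-2 M
[C2O4^2-] = 7.1 x 10^-3 × (389/709) = 3.90 x 10^-3 M
Ag2C2O4(s) ⇌ 2 Ag^+(aq) + C2O4^2-(aq), so Q = [Ag^+]^2[C2O4^2-]
Q = (2.71 × 10^-2)^2(3.90 × 10^-3) = 2.9 × 10^-6
Q > Ksp, so Ag2C2O4 will precipitate.

2.9 × 10^-6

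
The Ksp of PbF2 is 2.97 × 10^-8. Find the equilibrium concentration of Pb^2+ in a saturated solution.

PbF2(s) ⇌ Pb^2+(aq) + 2 F^-(aq)
Ksp = [Pb^2+][F^-]^2
If s mol/L of PbF2 dissolves, [Pb^2+] = s and [F^-] = 2s.
Substituting: Ksp = s(2s)^2 = 4s^3
s = (2.97 × 10^-8 / 4)^(1/3) = 1.951 × 10^-3 M
[Pb^2+] = s = 1.95 × 10^-3 M

[Pb^2+] ≈ 1.95e-3 M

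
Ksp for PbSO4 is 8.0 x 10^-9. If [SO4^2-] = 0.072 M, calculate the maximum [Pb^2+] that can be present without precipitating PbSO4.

PbSO4(s) ⇌ Pb^2+ + SO4^2-
Ksp = [Pb^2+][SO4^2-]
Precipitation begins when Q = Ksp. With [SO4^2-] = 0.072 M:
8.0 x 10^-9 = (0.072) × [Pb^2+]
[Pb^2+] = (8.0 x 10^-9 / 7.2 × 10^-2) = 1.1 x 10^-7 M

[Pb^2+] ≈ 1.1 × 10^-7 M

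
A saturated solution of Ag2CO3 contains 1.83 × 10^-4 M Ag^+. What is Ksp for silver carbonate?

3.06e-12

Ag2CO3(s) ⇌ 2 Ag^+(aq) + CO3^2-(aq)
Stoichiometry gives [CO3^2-] = (1/2)[Ag^+] = 9.150 x 10^-5 M.
Ksp = [Ag^+]^2[CO3^2-]
Ksp = (1.83 x 10^-4)^2 × 9.150 × 10^-5 = 3.06 x 10^-12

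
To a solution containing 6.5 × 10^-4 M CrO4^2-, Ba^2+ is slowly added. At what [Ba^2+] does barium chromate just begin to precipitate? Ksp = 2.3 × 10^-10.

BaCrO4(s) ⇌ Ba^2+ + CrO4^2-
Ksp = [Ba^2+][CrO4^2-]
Precipitation begins when Q = Ksp. With [CrO4^2-] = 6.5 × 10^-4 M:
2.3 × 10^-10 = (6.5 × 10^-4) × [Ba^2+]
[Ba^2+] = (2.3 × 10^-10 / 6.5 × 10^-4) = 3.5 × 10^-7 M

[Ba^2+] = 3.5 x 10^-7 M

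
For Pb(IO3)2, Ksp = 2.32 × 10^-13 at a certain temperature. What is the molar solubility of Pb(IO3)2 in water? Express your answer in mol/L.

s ≈ 3.87 x 10^-5 M

Pb(IO3)2(s) ⇌ Pb^2+ + 2 IO3^-
Ksp = [Pb^2+][IO3^-]^2
For each mole of Pb(IO3)2 that dissolves: [Pb^2+] = s, [IO3^-] = 2s.
So Ksp = s × (2s)^2 = 4s^3
Solving, s = (2.32 × 10^-13/4)^(1/3) = 3.87 × 10^-5 M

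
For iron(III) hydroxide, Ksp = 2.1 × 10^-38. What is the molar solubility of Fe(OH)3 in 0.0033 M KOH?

s = 5.8e-31 M

Fe(OH)3(s) ⇌ Fe^3+ + 3 OH^-
Ksp = [Fe^3+][OH^-]^3
Let s be the molar solubility in this solution. [Fe^3+] = s, [OH^-] = 0.0033 + 3s ≈ 0.0033 (common-ion effect: OH^- is already 0.0033 M).
Ksp ≈ s × (0.0033)^3
s = 5.8 × 10^-31 M
Check: 3s = 1.8 x 10^-30 ≪ 0.0033, so the approximation is valid.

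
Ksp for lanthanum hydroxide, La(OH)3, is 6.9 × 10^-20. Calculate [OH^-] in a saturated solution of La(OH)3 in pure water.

[OH^-] ≈ 2.1 x 10^-5 M

La(OH)3(s) ⇌ La^3+ + 3 OH^-
Ksp = [La^3+][OH^-]^3
If s mol/L of La(OH)3 dissolves, [La^3+] = s and [OH^-] = 3s.
So Ksp = s × (3s)^3 = 27s^4
s = (6.9 × 10^-20 / 27)^(1/4) = 7.11 x 10^-6 M
[OH^-] = 3s = 2.1 × 10^-5 M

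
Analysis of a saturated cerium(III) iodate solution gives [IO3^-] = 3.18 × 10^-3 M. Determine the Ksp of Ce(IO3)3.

Ksp ≈ 3.41 × 10^-11

Ce(IO3)3(s) ⇌ Ce^3+ + 3 IO3^-
Stoichiometry gives [Ce^3+] = (1/3)[IO3^-] = 1.060 × 10^-3 M.
Ksp = [Ce^3+][IO3^-]^3
Ksp = 1.060 × 10^-3 × (3.18 × 10^-3)^3 = 3.41 × 10^-11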